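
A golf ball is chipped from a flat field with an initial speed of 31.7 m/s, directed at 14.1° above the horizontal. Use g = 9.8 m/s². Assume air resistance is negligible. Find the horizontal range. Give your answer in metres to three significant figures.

Horizontal component vₓ = 31.70 cos 14.1° = 30.74 m/s; vertical v_y0 = 31.70 sin 14.1° = 7.723 m/s.
Flight time T = 2 v_y0 / g = 1.576 s.
Horizontal distance R = vₓ T = 30.74 × 1.576 = 48.46 m.

48.5 m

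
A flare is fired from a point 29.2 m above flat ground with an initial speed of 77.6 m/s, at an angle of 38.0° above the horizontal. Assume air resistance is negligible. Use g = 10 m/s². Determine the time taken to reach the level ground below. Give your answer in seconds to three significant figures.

Components: vₓ = 77.60 cos 38.0° = 61.15 m/s, v_y0 = 77.60 sin 38.0° = 47.78 m/s.
With up positive and y = 0 at the ground: y(t) = 29.2 + (47.78) t − 5.000 t². Setting y = 0 and taking the positive root: t = [47.78 + √(47.78² + 2·10.0·29.2)] / 10.0 = (47.78 + 53.54) / 10.0 = 10.13 s.

10.1 s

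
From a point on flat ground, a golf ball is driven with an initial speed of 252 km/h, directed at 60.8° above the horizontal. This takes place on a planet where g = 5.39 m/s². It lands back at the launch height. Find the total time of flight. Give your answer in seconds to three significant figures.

Convert: 252 km/h = 252/3.6 = 70.00 m/s.
Resolve: vₓ = 70.00 cos 60.8° = 34.15 m/s and v_y0 = 70.00 sin 60.8° = 61.10 m/s.
It returns to y = 0 when t = 2 v_y0 / g = 2(61.10)/5.39 = 22.67 s.

22.7 s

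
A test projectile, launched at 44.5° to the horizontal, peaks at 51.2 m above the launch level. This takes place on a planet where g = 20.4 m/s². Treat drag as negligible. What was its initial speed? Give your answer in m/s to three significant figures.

At the peak v_y = 0, so v_y0 = √(2gH) = √(2 × 20.4 × 51.2) = 45.71 m/s.
v_y0 = v₀ sin θ ⇒ v₀ = 45.71 / sin 44.5° = 65.21 m/s.

65.2 m/s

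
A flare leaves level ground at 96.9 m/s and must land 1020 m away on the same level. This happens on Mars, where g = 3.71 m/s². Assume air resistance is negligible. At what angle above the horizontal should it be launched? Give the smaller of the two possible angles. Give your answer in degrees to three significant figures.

Level-ground range R = v₀² sin(2θ)/g ⇒ sin(2θ) = gR/v₀² = 3.71 × 1020 / 96.9² = 0.4030.
2θ = 23.77° or 180° − 23.77° = 156.2°, so θ = 11.88° or 78.12°.
The smaller angle is 11.88°.

11.9°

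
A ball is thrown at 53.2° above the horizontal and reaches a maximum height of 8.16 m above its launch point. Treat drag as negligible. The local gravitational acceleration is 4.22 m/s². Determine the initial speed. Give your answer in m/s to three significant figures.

10.4 m/s

At the peak v_y = 0, so v_y0 = √(2gH) = √(2 × 4.22 × 8.16) = 8.299 m/s.
v_y0 = v₀ sin θ ⇒ v₀ = 8.299 / sin 53.2° = 10.36 m/s.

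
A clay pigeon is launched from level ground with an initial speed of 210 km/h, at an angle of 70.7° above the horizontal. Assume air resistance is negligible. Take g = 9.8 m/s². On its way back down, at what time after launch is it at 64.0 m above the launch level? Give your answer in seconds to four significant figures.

9.919 s

Convert: 210 km/h = 210/3.6 = 58.33 m/s.
Horizontal component vₓ = 58.33 cos 70.7° = 19.28 m/s; vertical v_y0 = 58.33 sin 70.7° = 55.06 m/s.
Height y(t) = 55.06 t − 4.900 t² = 64.0 gives 4.900 t² − 55.06 t + 64.0 = 0.
t = [55.06 ± √(55.06² − 2·9.80·64.0)] / 9.80 = (55.06 ± 42.15) / 9.80, so t = 1.317 s or t = 9.919 s.
The descending-branch root is 9.919 s.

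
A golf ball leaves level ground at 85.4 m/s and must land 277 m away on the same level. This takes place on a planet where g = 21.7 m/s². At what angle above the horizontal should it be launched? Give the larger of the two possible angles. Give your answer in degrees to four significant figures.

62.25°

R = v₀² sin 2θ / g gives sin 2θ = gR/v₀² = 21.7·277/85.4² = 0.8242.
2θ = 55.51° or 180° − 55.51° = 124.5°, so θ = 27.75° or 62.25°.
The larger angle is 62.25°.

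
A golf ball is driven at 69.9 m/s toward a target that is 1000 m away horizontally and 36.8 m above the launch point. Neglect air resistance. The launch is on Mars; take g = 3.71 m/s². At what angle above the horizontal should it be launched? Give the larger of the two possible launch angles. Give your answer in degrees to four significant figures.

Trajectory: y = x tanθ − g x² (1 + tan²θ)/(2v₀²). With x = 1000, y = 36.8, v₀ = 69.9, g = 3.71:
379.7 tan²θ − 1000 tanθ + (416.5) = 0.
tanθ = [1000 ± √(1000² − 4 × 379.7 × (416.5))] / (2 × 379.7) = (1000 ± 606.3) / 759.3, giving tanθ = 0.5185 or 2.115.
θ = 27.41° or 64.70°; the larger is 64.70°.

64.70°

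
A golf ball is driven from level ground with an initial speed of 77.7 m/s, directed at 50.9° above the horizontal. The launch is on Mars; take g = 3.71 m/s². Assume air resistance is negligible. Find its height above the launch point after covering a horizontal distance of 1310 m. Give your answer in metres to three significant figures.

Resolve: vₓ = 77.70 cos 50.9° = 49.00 m/s and v_y0 = 77.70 sin 50.9° = 60.30 m/s.
Time to reach x = 1310 m: t = x/vₓ = 1310/49.00 = 26.73 s.
Height: y = v_y0 t − ½ g t² = 60.30 × 26.73 − 1.855 × 26.73² = 1612 − 1326 = 286.3 m.

286 m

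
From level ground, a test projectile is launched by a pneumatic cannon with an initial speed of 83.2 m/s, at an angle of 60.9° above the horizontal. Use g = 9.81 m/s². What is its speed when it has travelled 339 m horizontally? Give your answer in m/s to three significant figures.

41.6 m/s

Resolve: vₓ = 83.20 cos 60.9° = 40.46 m/s and v_y0 = 83.20 sin 60.9° = 72.70 m/s.
At x = 339 m, t = x/vₓ = 339/40.46 = 8.378 s.
Vertical velocity there: v_y = v_y0 − g t = 72.70 − 9.81 × 8.378 = −9.490 m/s.
Speed: √(vₓ² + v_y²) = √(40.46² + 9.490²) = 41.56 m/s.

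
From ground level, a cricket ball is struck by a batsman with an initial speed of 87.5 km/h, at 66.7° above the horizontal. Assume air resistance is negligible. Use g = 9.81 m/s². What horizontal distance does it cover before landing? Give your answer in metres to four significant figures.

Convert: 87.5 km/h = 87.5/3.6 = 24.31 m/s.
Horizontal component vₓ = 24.31 cos 66.7° = 9.614 m/s; vertical v_y0 = 24.31 sin 66.7° = 22.32 m/s.
Flight time T = 2 v_y0 / g = 4.551 s.
Horizontal distance R = vₓ T = 9.614 × 4.551 = 43.75 m.

43.75 m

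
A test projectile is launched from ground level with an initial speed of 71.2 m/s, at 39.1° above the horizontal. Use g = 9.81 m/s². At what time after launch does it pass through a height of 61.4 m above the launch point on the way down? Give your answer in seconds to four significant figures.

7.482 s

Resolve: vₓ = 71.20 cos 39.1° = 55.25 m/s and v_y0 = 71.20 sin 39.1° = 44.90 m/s.
Height y(t) = 44.90 t − 4.905 t² = 61.4 gives 4.905 t² − 44.90 t + 61.4 = 0.
t = [44.90 ± √(44.90² − 2·9.81·61.4)] / 9.81 = (44.90 ± 28.49) / 9.81, so t = 1.673 s or t = 7.482 s.
The descending-branch root is 7.482 s.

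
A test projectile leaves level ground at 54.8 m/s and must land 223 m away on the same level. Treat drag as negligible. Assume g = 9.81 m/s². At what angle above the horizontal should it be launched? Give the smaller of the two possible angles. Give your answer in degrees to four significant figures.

Level-ground range R = v₀² sin(2θ)/g ⇒ sin(2θ) = gR/v₀² = 9.81 × 223 / 54.8² = 0.7285.
2θ = 46.76° or 180° − 46.76° = 133.2°, so θ = 23.38° or 66.62°.
The smaller angle is 23.38°.

23.38°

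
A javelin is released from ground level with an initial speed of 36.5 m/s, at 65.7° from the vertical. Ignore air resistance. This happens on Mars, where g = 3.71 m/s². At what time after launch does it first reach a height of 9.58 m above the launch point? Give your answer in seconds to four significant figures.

0.6980 s

vₓ = 36.50 sin 65.7° = 33.27 m/s; v_y0 = 36.50 cos 65.7° = 15.02 m/s.
Require v_y0 t − ½ g t² = 9.58, i.e. 1.855 t² − 15.02 t + 9.58 = 0.
t = [15.02 ± √(15.02² − 2·3.71·9.58)] / 3.71 = (15.02 ± 12.43) / 3.71, so t = 0.6980 s or t = 7.399 s.
The first (ascending) time is 0.6980 s.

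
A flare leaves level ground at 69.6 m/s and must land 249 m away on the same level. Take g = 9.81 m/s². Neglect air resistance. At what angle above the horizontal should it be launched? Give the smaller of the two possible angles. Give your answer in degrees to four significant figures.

Level-ground range R = v₀² sin(2θ)/g ⇒ sin(2θ) = gR/v₀² = 9.81 × 249 / 69.6² = 0.5043.
2θ = 30.28° or 180° − 30.28° = 149.7°, so θ = 15.14° or 74.86°.
The smaller angle is 15.14°.

15.14°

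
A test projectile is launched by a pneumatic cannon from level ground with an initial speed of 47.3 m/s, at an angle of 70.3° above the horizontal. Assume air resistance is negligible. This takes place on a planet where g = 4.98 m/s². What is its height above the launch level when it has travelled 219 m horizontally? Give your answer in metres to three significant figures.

142 m

Components: vₓ = 47.30 cos 70.3° = 15.94 m/s, v_y0 = 47.30 sin 70.3° = 44.53 m/s.
At x = 219 m, t = x/vₓ = 219/15.94 = 13.74 s.
Height: y = v_y0 t − ½ g t² = 44.53 × 13.74 − 2.490 × 13.74² = 611.6 − 469.7 = 141.9 m.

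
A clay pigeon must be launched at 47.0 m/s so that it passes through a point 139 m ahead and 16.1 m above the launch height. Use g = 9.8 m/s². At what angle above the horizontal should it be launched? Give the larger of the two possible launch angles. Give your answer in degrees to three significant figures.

70.0°

Trajectory: y = x tanθ − g x² (1 + tan²θ)/(2v₀²). With x = 139, y = 16.1, v₀ = 47.0, g = 9.80:
42.86 tan²θ − 139 tanθ + (58.96) = 0.
tanθ = [139 ± √(139² − 4 × 42.86 × (58.96))] / (2 × 42.86) = (139 ± 95.99) / 85.72, giving tanθ = 0.5018 or 2.741.
θ = 26.65° or 69.96°; the larger is 69.96°.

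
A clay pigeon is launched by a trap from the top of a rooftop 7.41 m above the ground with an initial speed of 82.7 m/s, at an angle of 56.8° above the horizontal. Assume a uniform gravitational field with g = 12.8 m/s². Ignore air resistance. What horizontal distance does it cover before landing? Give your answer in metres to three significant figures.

Components: vₓ = 82.70 cos 56.8° = 45.28 m/s, v_y0 = 82.70 sin 56.8° = 69.20 m/s.
With up positive and y = 0 at the ground: y(t) = 7.41 + (69.20) t − 6.400 t². Setting y = 0 and taking the positive root: t = [69.20 + √(69.20² + 2·12.8·7.41)] / 12.8 = (69.20 + 70.56) / 12.8 = 10.92 s.
Horizontal distance: R = vₓ t = 45.28 × 10.92 = 494.4 m.

494 m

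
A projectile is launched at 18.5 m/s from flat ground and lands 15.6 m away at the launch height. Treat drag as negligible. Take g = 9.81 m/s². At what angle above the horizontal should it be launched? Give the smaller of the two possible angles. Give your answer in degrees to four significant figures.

13.28°

Level-ground range R = v₀² sin(2θ)/g ⇒ sin(2θ) = gR/v₀² = 9.81 × 15.6 / 18.5² = 0.4471.
2θ = 26.56° or 180° − 26.56° = 153.4°, so θ = 13.28° or 76.72°.
The smaller angle is 13.28°.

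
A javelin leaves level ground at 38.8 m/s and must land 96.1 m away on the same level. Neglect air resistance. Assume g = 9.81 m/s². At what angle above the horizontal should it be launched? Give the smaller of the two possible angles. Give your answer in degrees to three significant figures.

19.4°

Level-ground range R = v₀² sin(2θ)/g ⇒ sin(2θ) = gR/v₀² = 9.81 × 96.1 / 38.8² = 0.6262.
2θ = 38.77° or 180° − 38.77° = 141.2°, so θ = 19.39° or 70.61°.
The smaller angle is 19.39°.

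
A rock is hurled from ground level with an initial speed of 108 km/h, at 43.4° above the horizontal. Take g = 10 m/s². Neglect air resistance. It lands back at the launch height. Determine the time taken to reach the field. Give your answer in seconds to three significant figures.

Convert: 108 km/h = 108/3.6 = 30.00 m/s.
Resolve: vₓ = 30.00 cos 43.4° = 21.80 m/s and v_y0 = 30.00 sin 43.4° = 20.61 m/s.
Landing at launch height ⇒ T = 2 v_y0 / g = 2 × 20.61 / 10.0 = 4.123 s.

4.12 s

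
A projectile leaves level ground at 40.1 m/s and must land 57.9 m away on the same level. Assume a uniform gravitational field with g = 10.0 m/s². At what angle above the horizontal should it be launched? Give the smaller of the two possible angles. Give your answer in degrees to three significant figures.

10.6°

Level-ground range R = v₀² sin(2θ)/g ⇒ sin(2θ) = gR/v₀² = 10.0 × 57.9 / 40.1² = 0.3601.
2θ = 21.10° or 180° − 21.10° = 158.9°, so θ = 10.55° or 79.45°.
The smaller angle is 10.55°.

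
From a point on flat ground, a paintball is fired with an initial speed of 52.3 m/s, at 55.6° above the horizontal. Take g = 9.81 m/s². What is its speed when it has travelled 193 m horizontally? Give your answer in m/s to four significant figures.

36.21 m/s

Horizontal component vₓ = 52.30 cos 55.6° = 29.55 m/s; vertical v_y0 = 52.30 sin 55.6° = 43.15 m/s.
x = vₓ t ⇒ t = 193/29.55 = 6.532 s.
Vertical velocity there: v_y = v_y0 − g t = 43.15 − 9.81 × 6.532 = −20.92 m/s.
Speed: √(vₓ² + v_y²) = √(29.55² + 20.92²) = 36.21 m/s.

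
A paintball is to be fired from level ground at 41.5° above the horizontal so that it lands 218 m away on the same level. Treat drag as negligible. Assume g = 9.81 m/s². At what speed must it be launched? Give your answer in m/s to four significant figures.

46.42 m/s

On level ground R = v₀² sin 2θ / g ⇒ v₀ = √(gR / sin 2θ).
v₀ = √(9.81 × 218 / sin 83.00°) = √(2139 / 0.9925) = √2154.6 = 46.42 m/s.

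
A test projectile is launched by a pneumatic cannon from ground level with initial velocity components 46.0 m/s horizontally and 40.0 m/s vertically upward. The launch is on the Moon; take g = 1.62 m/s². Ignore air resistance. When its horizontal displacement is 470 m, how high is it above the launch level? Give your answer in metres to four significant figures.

324.1 m

x = vₓ t ⇒ t = 470/46.00 = 10.22 s.
Height: y = v_y0 t − ½ g t² = 40.00 × 10.22 − 0.8100 × 10.22² = 408.7 − 84.56 = 324.1 m.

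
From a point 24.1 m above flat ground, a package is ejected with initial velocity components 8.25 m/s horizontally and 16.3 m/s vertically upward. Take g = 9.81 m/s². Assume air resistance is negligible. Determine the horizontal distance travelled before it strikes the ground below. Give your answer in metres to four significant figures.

Vertical motion (up positive, ground at y = 0): 4.905 t² − (16.30) t − 24.1 = 0, so t = (16.30 + √(16.30² + 2·9.81·24.1)) / 9.81 = (16.30 + 27.18) / 9.81 = 4.432 s.
Horizontal distance: R = vₓ t = 8.250 × 4.432 = 36.56 m.

36.56 m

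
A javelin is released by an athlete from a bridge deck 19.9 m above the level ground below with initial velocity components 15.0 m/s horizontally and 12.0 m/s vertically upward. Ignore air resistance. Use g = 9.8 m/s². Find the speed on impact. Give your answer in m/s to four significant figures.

The projectile lands when y = 19.9 + (12.00) t − ½·9.80·t² = 0. Positive root: t = (12.00 + √(12.00² + 2·9.80·19.9)) / 9.80 = (12.00 + 23.11) / 9.80 = 3.583 s.
Vertical velocity at impact: v_y = v_y0 − g t = 12.00 − 9.80 × 3.583 = −23.11 m/s.
Speed: |v| = √(vₓ² + v_y²) = √(15.00² + 23.11²) = 27.55 m/s.

27.55 m/s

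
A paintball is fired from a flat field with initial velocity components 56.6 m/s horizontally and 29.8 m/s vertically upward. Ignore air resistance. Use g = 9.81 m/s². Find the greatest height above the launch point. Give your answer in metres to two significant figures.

45 m

Maximum height: H = v_y0² / (2g) = 29.80² / (2 × 9.81) = 45.26 m.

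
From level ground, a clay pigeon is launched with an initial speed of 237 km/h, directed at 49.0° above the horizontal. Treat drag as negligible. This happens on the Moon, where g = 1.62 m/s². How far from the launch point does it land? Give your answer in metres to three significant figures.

Convert: 237 km/h = 237/3.6 = 65.83 m/s.
Horizontal component vₓ = 65.83 cos 49.0° = 43.19 m/s; vertical v_y0 = 65.83 sin 49.0° = 49.69 m/s.
Time aloft: T = 2 v_y0 / g = 2 × 49.69 / 1.62 = 61.34 s.
Horizontal distance R = vₓ T = 43.19 × 61.34 = 2649 m.

2650 m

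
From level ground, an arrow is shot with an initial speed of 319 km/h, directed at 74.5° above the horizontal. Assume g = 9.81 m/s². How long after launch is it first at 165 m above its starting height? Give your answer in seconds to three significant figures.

Convert: 319 km/h = 319/3.6 = 88.61 m/s.
Horizontal component vₓ = 88.61 cos 74.5° = 23.68 m/s; vertical v_y0 = 88.61 sin 74.5° = 85.39 m/s.
Require v_y0 t − ½ g t² = 165, i.e. 4.905 t² − 85.39 t + 165 = 0.
t = [85.39 ± √(85.39² − 2·9.81·165)] / 9.81 = (85.39 ± 63.67) / 9.81, so t = 2.214 s or t = 15.19 s.
The first (ascending) time is 2.214 s.

2.21 s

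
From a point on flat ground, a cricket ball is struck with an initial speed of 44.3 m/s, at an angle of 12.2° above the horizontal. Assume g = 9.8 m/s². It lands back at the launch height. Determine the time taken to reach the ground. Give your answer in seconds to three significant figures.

1.91 s

vₓ = 44.30 cos 12.2° = 43.30 m/s; v_y0 = 44.30 sin 12.2° = 9.362 m/s.
Landing at launch height ⇒ T = 2 v_y0 / g = 2 × 9.362 / 9.80 = 1.911 s.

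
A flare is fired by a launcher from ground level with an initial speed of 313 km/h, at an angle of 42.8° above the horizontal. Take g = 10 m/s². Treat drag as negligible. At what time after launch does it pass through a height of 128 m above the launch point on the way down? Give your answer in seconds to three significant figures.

Convert: 313 km/h = 313/3.6 = 86.94 m/s.
Components: vₓ = 86.94 cos 42.8° = 63.79 m/s, v_y0 = 86.94 sin 42.8° = 59.07 m/s.
Set y = v_y0 t − ½ g t² = 128: 5.000 t² − 59.07 t + 128 = 0.
Quadratic formula: t = (59.07 ± √929.70) / 10.0 = (59.07 ± 30.49) / 10.0 → t = 2.858 s or 8.956 s.
The descending-branch root is 8.956 s.

8.96 s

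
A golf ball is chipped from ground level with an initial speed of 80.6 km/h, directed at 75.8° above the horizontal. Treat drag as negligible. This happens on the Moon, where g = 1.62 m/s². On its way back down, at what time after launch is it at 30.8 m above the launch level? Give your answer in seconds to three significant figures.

25.3 s

Convert: 80.6 km/h = 80.6/3.6 = 22.39 m/s.
Components: vₓ = 22.39 cos 75.8° = 5.492 m/s, v_y0 = 22.39 sin 75.8° = 21.70 m/s.
Require v_y0 t − ½ g t² = 30.8, i.e. 0.8100 t² − 21.70 t + 30.8 = 0.
t = [21.70 ± √(21.70² − 2·1.62·30.8)] / 1.62 = (21.70 ± 19.27) / 1.62, so t = 1.503 s or t = 25.29 s.
The descending-branch root is 25.29 s.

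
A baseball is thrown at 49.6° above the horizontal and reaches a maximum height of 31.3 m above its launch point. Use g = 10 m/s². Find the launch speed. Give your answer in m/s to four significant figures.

At the peak v_y = 0, so v_y0 = √(2gH) = √(2 × 10.0 × 31.3) = 25.02 m/s.
v_y0 = v₀ sin θ ⇒ v₀ = 25.02 / sin 49.6° = 32.85 m/s.

32.85 m/s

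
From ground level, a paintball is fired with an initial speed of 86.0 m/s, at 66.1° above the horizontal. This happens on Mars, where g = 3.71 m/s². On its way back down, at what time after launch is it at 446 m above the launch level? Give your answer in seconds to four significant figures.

vₓ = 86.00 cos 66.1° = 34.84 m/s; v_y0 = 86.00 sin 66.1° = 78.63 m/s.
Set y = v_y0 t − ½ g t² = 446: 1.855 t² − 78.63 t + 446 = 0.
Quadratic formula: t = (78.63 ± √2872.7) / 3.71 = (78.63 ± 53.60) / 3.71 → t = 6.746 s or 35.64 s.
The descending-branch root is 35.64 s.

35.64 s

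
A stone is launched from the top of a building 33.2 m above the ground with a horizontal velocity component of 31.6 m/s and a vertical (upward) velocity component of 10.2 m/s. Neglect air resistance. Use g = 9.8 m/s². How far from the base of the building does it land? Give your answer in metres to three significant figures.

121 m

The projectile lands when y = 33.2 + (10.20) t − ½·9.80·t² = 0. Positive root: t = (10.20 + √(10.20² + 2·9.80·33.2)) / 9.80 = (10.20 + 27.47) / 9.80 = 3.844 s.
Horizontal distance: R = vₓ t = 31.60 × 3.844 = 121.5 m.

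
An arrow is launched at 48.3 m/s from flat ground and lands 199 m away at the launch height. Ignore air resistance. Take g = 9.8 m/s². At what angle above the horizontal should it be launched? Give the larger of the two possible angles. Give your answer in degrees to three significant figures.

61.6°

R = v₀² sin 2θ / g gives sin 2θ = gR/v₀² = 9.80·199/48.3² = 0.8360.
2θ = 56.72° or 180° − 56.72° = 123.3°, so θ = 28.36° or 61.64°.
The larger angle is 61.64°.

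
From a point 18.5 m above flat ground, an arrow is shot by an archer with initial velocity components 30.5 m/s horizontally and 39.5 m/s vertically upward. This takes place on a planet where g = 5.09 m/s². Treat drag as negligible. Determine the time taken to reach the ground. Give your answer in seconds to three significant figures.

The projectile lands when y = 18.5 + (39.50) t − ½·5.09·t² = 0. Positive root: t = (39.50 + √(39.50² + 2·5.09·18.5)) / 5.09 = (39.50 + 41.82) / 5.09 = 15.98 s.

16.0 s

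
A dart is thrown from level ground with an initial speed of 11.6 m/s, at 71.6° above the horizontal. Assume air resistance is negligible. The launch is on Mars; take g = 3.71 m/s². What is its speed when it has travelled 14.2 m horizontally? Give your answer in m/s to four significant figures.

Resolve: vₓ = 11.60 cos 71.6° = 3.662 m/s and v_y0 = 11.60 sin 71.6° = 11.01 m/s.
At x = 14.2 m, t = x/vₓ = 14.2/3.662 = 3.878 s.
Vertical velocity there: v_y = v_y0 − g t = 11.01 − 3.71 × 3.878 = −3.381 m/s.
Speed: √(vₓ² + v_y²) = √(3.662² + 3.381²) = 4.984 m/s.

4.984 m/s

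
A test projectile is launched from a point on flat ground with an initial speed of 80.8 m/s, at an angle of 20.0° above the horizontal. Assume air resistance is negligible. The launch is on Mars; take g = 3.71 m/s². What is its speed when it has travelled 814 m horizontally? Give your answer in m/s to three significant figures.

Horizontal component vₓ = 80.80 cos 20.0° = 75.93 m/s; vertical v_y0 = 80.80 sin 20.0° = 27.64 m/s.
Time to reach x = 814 m: t = x/vₓ = 814/75.93 = 10.72 s.
Vertical velocity there: v_y = v_y0 − g t = 27.64 − 3.71 × 10.72 = −12.14 m/s.
Speed: √(vₓ² + v_y²) = √(75.93² + 12.14²) = 76.89 m/s.

76.9 m/s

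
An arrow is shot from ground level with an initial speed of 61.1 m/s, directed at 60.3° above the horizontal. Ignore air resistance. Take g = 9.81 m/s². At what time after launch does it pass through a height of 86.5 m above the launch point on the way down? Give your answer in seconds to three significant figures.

Horizontal component vₓ = 61.10 cos 60.3° = 30.27 m/s; vertical v_y0 = 61.10 sin 60.3° = 53.07 m/s.
Require v_y0 t − ½ g t² = 86.5, i.e. 4.905 t² − 53.07 t + 86.5 = 0.
Quadratic formula: t = (53.07 ± √1119.7) / 9.81 = (53.07 ± 33.46) / 9.81 → t = 1.999 s or 8.821 s.
The descending-branch root is 8.821 s.

8.82 s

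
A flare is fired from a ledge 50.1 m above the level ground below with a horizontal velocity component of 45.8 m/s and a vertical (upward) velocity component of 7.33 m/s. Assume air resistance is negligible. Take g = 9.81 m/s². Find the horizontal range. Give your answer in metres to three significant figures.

With up positive and y = 0 at the ground: y(t) = 50.1 + (7.330) t − 4.905 t². Setting y = 0 and taking the positive root: t = [7.330 + √(7.330² + 2·9.81·50.1)] / 9.81 = (7.330 + 32.20) / 9.81 = 4.029 s.
Horizontal distance: R = vₓ t = 45.80 × 4.029 = 184.5 m.

185 m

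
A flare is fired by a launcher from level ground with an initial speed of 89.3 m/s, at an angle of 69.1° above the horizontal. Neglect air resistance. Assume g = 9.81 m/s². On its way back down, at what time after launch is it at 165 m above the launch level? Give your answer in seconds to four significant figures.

Resolve: vₓ = 89.30 cos 69.1° = 31.86 m/s and v_y0 = 89.30 sin 69.1° = 83.42 m/s.
Set y = v_y0 t − ½ g t² = 165: 4.905 t² − 83.42 t + 165 = 0.
Quadratic formula: t = (83.42 ± √3722.3) / 9.81 = (83.42 ± 61.01) / 9.81 → t = 2.285 s or 14.72 s.
The descending-branch root is 14.72 s.

14.72 s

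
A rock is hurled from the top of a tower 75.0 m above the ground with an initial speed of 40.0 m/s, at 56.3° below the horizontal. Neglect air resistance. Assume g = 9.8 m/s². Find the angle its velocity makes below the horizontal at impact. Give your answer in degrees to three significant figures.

66.4°

Components: vₓ = 40.00 cos 56.3° = 22.19 m/s, v_y0 = −33.28 m/s (downward).
Vertical motion (up positive, ground at y = 0): 4.900 t² − (−33.28) t − 75.0 = 0, so t = (−33.28 + √(33.28² + 2·9.80·75.0)) / 9.80 = (−33.28 + 50.77) / 9.80 = 1.785 s.
At impact: v_y = v_y0 − g t = −50.77 m/s; vₓ = 22.19 m/s.
Angle below horizontal: arctan(|v_y|/vₓ) = arctan(50.77/22.19) = 66.39°.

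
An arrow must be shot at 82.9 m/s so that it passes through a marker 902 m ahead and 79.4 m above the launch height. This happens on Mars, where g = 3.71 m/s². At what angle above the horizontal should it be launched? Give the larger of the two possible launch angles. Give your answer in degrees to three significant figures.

75.0°

Trajectory: y = x tanθ − g x² (1 + tan²θ)/(2v₀²). With x = 902, y = 79.4, v₀ = 82.9, g = 3.71:
219.6 tan²θ − 902 tanθ + (299.0) = 0.
tanθ = [902 ± √(902² − 4 × 219.6 × (299.0))] / (2 × 219.6) = (902 ± 742.3) / 439.2, giving tanθ = 0.3637 or 3.744.
θ = 19.99° or 75.04°; the larger is 75.04°.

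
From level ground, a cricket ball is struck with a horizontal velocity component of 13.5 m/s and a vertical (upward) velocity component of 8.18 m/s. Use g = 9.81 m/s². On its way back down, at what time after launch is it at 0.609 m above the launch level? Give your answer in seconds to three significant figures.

1.59 s

Set y = v_y0 t − ½ g t² = 0.609: 4.905 t² − 8.180 t + 0.609 = 0.
t = [8.180 ± √(8.180² − 2·9.81·0.609)] / 9.81 = (8.180 ± 7.414) / 9.81, so t = 0.07811 s or t = 1.590 s.
The descending-branch root is 1.590 s.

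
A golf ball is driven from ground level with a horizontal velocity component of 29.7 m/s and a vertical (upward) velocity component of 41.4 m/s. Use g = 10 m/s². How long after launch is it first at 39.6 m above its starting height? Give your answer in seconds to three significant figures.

1.10 s

Set y = v_y0 t − ½ g t² = 39.6: 5.000 t² − 41.40 t + 39.6 = 0.
t = [41.40 ± √(41.40² − 2·10.0·39.6)] / 10.0 = (41.40 ± 30.36) / 10.0, so t = 1.104 s or t = 7.176 s.
The first (ascending) time is 1.104 s.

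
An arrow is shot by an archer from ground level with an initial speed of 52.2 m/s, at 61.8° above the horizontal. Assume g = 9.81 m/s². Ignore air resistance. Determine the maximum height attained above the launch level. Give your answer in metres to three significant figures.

108 m

Horizontal component vₓ = 52.20 cos 61.8° = 24.67 m/s; vertical v_y0 = 52.20 sin 61.8° = 46.00 m/s.
At the apex v_y = 0, so H = v_y0²/(2g) = 46.00²/19.62 = 107.9 m.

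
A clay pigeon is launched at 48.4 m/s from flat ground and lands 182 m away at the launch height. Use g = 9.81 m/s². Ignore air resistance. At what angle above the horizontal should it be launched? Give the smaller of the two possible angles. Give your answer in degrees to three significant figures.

24.8°

Level-ground range R = v₀² sin(2θ)/g ⇒ sin(2θ) = gR/v₀² = 9.81 × 182 / 48.4² = 0.7622.
2θ = 49.66° or 180° − 49.66° = 130.3°, so θ = 24.83° or 65.17°.
The smaller angle is 24.83°.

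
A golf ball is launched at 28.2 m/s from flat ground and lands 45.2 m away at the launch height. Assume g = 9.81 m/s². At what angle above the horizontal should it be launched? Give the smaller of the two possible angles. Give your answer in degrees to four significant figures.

From R = (v₀²/g) sin 2θ: sin 2θ = 9.81 × 45.2 / 795.24 = 0.5576.
2θ = 33.89° or 180° − 33.89° = 146.1°, so θ = 16.94° or 73.06°.
The smaller angle is 16.94°.

16.94°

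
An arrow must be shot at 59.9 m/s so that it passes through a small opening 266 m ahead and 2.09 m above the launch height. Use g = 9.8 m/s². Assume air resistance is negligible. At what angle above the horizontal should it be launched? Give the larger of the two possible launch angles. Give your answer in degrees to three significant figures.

66.6°

Trajectory: y = x tanθ − g x² (1 + tan²θ)/(2v₀²). With x = 266, y = 2.09, v₀ = 59.9, g = 9.80:
96.63 tan²θ − 266 tanθ + (98.72) = 0.
tanθ = [266 ± √(266² − 4 × 96.63 × (98.72))] / (2 × 96.63) = (266 ± 180.6) / 193.3, giving tanθ = 0.4421 or 2.311.
θ = 23.85° or 66.60°; the larger is 66.60°.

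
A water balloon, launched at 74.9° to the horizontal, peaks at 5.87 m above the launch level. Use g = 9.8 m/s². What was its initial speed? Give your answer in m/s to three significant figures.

11.1 m/s

At the peak v_y = 0, so v_y0 = √(2gH) = √(2 × 9.80 × 5.87) = 10.73 m/s.
v_y0 = v₀ sin θ ⇒ v₀ = 10.73 / sin 74.9° = 11.11 m/s.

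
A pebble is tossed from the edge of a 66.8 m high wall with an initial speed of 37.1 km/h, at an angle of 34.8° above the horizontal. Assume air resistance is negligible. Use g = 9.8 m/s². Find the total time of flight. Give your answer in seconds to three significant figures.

Convert: 37.1 km/h = 37.1/3.6 = 10.31 m/s.
vₓ = 10.31 cos 34.8° = 8.462 m/s; v_y0 = 10.31 sin 34.8° = 5.882 m/s.
The projectile lands when y = 66.8 + (5.882) t − ½·9.80·t² = 0. Positive root: t = (5.882 + √(5.882² + 2·9.80·66.8)) / 9.80 = (5.882 + 36.66) / 9.80 = 4.341 s.

4.34 s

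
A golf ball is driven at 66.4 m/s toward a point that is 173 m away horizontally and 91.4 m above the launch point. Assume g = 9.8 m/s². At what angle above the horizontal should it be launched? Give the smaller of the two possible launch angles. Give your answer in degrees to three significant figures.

40.8°

Trajectory: y = x tanθ − g x² (1 + tan²θ)/(2v₀²). With x = 173, y = 91.4, v₀ = 66.4, g = 9.80:
33.26 tan²θ − 173 tanθ + (124.7) = 0.
tanθ = [173 ± √(173² − 4 × 33.26 × (124.7))] / (2 × 33.26) = (173 ± 115.5) / 66.52, giving tanθ = 0.8642 or 4.337.
θ = 40.83° or 77.02°; the smaller is 40.83°.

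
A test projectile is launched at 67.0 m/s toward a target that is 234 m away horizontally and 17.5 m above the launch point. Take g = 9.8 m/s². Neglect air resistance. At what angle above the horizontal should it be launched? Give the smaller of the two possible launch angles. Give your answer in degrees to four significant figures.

Trajectory: y = x tanθ − g x² (1 + tan²θ)/(2v₀²). With x = 234, y = 17.5, v₀ = 67.0, g = 9.80:
59.77 tan²θ − 234 tanθ + (77.27) = 0.
tanθ = [234 ± √(234² − 4 × 59.77 × (77.27))] / (2 × 59.77) = (234 ± 190.5) / 119.5, giving tanθ = 0.3641 or 3.551.
θ = 20.00° or 74.27°; the smaller is 20.00°.

20.00°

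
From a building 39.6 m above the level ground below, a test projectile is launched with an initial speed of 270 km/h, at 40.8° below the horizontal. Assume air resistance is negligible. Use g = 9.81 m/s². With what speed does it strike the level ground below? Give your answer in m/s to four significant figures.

Convert: 270 km/h = 270/3.6 = 75.00 m/s.
Components: vₓ = 75.00 cos 40.8° = 56.77 m/s, v_y0 = −49.01 m/s (downward).
With up positive and y = 0 at the ground: y(t) = 39.6 + (−49.01) t − 4.905 t². Setting y = 0 and taking the positive root: t = [−49.01 + √(49.01² + 2·9.81·39.6)] / 9.81 = (−49.01 + 56.38) / 9.81 = 0.7515 s.
Vertical velocity at impact: v_y = v_y0 − g t = −49.01 − 9.81 × 0.7515 = −56.38 m/s.
Speed: |v| = √(vₓ² + v_y²) = √(56.77² + 56.38²) = 80.01 m/s.

80.01 m/s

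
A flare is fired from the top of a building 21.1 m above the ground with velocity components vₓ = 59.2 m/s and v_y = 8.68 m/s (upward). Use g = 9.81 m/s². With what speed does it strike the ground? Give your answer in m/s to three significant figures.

The projectile lands when y = 21.1 + (8.680) t − ½·9.81·t² = 0. Positive root: t = (8.680 + √(8.680² + 2·9.81·21.1)) / 9.81 = (8.680 + 22.12) / 9.81 = 3.140 s.
Vertical velocity at impact: v_y = v_y0 − g t = 8.680 − 9.81 × 3.140 = −22.12 m/s.
Speed: |v| = √(vₓ² + v_y²) = √(59.20² + 22.12²) = 63.20 m/s.

63.2 m/s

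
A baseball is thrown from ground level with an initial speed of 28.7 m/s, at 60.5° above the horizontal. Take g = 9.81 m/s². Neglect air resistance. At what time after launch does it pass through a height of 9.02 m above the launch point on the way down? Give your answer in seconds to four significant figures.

Resolve: vₓ = 28.70 cos 60.5° = 14.13 m/s and v_y0 = 28.70 sin 60.5° = 24.98 m/s.
Require v_y0 t − ½ g t² = 9.02, i.e. 4.905 t² − 24.98 t + 9.02 = 0.
Quadratic formula: t = (24.98 ± √446.99) / 9.81 = (24.98 ± 21.14) / 9.81 → t = 0.3911 s or 4.701 s.
The descending-branch root is 4.701 s.

4.701 s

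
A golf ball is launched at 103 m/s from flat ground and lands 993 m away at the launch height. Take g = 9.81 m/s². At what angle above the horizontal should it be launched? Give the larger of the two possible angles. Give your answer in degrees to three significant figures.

Level-ground range R = v₀² sin(2θ)/g ⇒ sin(2θ) = gR/v₀² = 9.81 × 993 / 103² = 0.9182.
2θ = 66.67° or 180° − 66.67° = 113.3°, so θ = 33.33° or 56.67°.
The larger angle is 56.67°.

56.7°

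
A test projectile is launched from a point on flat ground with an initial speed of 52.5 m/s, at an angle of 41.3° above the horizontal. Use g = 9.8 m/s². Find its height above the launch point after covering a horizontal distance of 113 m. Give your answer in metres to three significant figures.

Horizontal component vₓ = 52.50 cos 41.3° = 39.44 m/s; vertical v_y0 = 52.50 sin 41.3° = 34.65 m/s.
At x = 113 m, t = x/vₓ = 113/39.44 = 2.865 s.
Height: y = v_y0 t − ½ g t² = 34.65 × 2.865 − 4.900 × 2.865² = 99.27 − 40.22 = 59.05 m.

59.1 m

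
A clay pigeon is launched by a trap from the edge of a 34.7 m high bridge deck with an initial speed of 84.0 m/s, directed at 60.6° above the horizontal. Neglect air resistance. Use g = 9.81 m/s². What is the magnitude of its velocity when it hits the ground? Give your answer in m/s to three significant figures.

vₓ = 84.00 cos 60.6° = 41.24 m/s; v_y0 = 84.00 sin 60.6° = 73.18 m/s.
The projectile lands when y = 34.7 + (73.18) t − ½·9.81·t² = 0. Positive root: t = (73.18 + √(73.18² + 2·9.81·34.7)) / 9.81 = (73.18 + 77.69) / 9.81 = 15.38 s.
Vertical velocity at impact: v_y = v_y0 − g t = 73.18 − 9.81 × 15.38 = −77.69 m/s.
Speed: |v| = √(vₓ² + v_y²) = √(41.24² + 77.69²) = 87.96 m/s.

88.0 m/s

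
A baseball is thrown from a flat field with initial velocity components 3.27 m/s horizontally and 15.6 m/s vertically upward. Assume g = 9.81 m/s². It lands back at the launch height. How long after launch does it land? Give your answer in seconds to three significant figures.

Time of flight on level ground: T = 2 v_y0 / g = 2 × 15.60 / 9.81 = 3.180 s.

3.18 s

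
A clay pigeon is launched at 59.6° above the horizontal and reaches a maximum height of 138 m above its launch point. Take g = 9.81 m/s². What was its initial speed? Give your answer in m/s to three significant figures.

60.3 m/s

At the peak v_y = 0, so v_y0 = √(2gH) = √(2 × 9.81 × 138) = 52.03 m/s.
v_y0 = v₀ sin θ ⇒ v₀ = 52.03 / sin 59.6° = 60.33 m/s.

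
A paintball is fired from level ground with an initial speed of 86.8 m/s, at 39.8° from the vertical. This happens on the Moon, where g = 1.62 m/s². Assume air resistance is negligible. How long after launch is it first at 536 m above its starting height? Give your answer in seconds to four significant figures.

9.027 s

Components: vₓ = 86.80 sin 39.8° = 55.56 m/s, v_y0 = 86.80 cos 39.8° = 66.69 m/s.
Height y(t) = 66.69 t − 0.8100 t² = 536 gives 0.8100 t² − 66.69 t + 536 = 0.
t = [66.69 ± √(66.69² − 2·1.62·536)] / 1.62 = (66.69 ± 52.06) / 1.62, so t = 9.027 s or t = 73.30 s.
The first (ascending) time is 9.027 s.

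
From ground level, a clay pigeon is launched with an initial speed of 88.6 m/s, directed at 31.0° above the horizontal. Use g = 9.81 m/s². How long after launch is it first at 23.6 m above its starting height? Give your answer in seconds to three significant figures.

Components: vₓ = 88.60 cos 31.0° = 75.95 m/s, v_y0 = 88.60 sin 31.0° = 45.63 m/s.
Height y(t) = 45.63 t − 4.905 t² = 23.6 gives 4.905 t² − 45.63 t + 23.6 = 0.
t = [45.63 ± √(45.63² − 2·9.81·23.6)] / 9.81 = (45.63 ± 40.24) / 9.81, so t = 0.5497 s or t = 8.754 s.
The first (ascending) time is 0.5497 s.

0.550 s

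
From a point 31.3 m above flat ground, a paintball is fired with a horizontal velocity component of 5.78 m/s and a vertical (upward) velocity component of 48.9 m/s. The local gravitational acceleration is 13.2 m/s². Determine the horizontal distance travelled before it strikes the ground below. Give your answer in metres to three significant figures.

46.3 m

The projectile lands when y = 31.3 + (48.90) t − ½·13.2·t² = 0. Positive root: t = (48.90 + √(48.90² + 2·13.2·31.3)) / 13.2 = (48.90 + 56.72) / 13.2 = 8.002 s.
Horizontal distance: R = vₓ t = 5.780 × 8.002 = 46.25 m.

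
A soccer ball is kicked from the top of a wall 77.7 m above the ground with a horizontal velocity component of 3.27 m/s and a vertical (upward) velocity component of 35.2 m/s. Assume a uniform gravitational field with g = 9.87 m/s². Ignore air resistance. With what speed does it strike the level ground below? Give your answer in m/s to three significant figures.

52.8 m/s

Vertical motion (up positive, ground at y = 0): 4.935 t² − (35.20) t − 77.7 = 0, so t = (35.20 + √(35.20² + 2·9.87·77.7)) / 9.87 = (35.20 + 52.66) / 9.87 = 8.901 s.
Vertical velocity at impact: v_y = v_y0 − g t = 35.20 − 9.87 × 8.901 = −52.66 m/s.
Speed: |v| = √(vₓ² + v_y²) = √(3.270² + 52.66²) = 52.76 m/s.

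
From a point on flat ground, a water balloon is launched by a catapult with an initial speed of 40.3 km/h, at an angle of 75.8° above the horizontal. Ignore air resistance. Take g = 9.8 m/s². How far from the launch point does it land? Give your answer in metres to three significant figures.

6.08 m

Convert: 40.3 km/h = 40.3/3.6 = 11.19 m/s.
vₓ = 11.19 cos 75.8° = 2.746 m/s; v_y0 = 11.19 sin 75.8° = 10.85 m/s.
Time aloft: T = 2 v_y0 / g = 2 × 10.85 / 9.80 = 2.215 s.
Horizontal distance R = vₓ T = 2.746 × 2.215 = 6.082 m.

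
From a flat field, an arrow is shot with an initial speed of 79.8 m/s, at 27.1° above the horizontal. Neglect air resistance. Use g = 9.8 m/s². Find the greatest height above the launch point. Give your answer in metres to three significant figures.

67.4 m

Horizontal component vₓ = 79.80 cos 27.1° = 71.04 m/s; vertical v_y0 = 79.80 sin 27.1° = 36.35 m/s.
Peak height H = v_y0² / (2g) = 1321.5 / 19.60 = 67.42 m.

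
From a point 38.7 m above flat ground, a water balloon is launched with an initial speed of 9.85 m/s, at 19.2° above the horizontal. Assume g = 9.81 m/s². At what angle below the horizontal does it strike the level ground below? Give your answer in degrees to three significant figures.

vₓ = 9.850 cos 19.2° = 9.302 m/s; v_y0 = 9.850 sin 19.2° = 3.239 m/s.
With up positive and y = 0 at the ground: y(t) = 38.7 + (3.239) t − 4.905 t². Setting y = 0 and taking the positive root: t = [3.239 + √(3.239² + 2·9.81·38.7)] / 9.81 = (3.239 + 27.75) / 9.81 = 3.158 s.
At impact: v_y = v_y0 − g t = −27.75 m/s; vₓ = 9.302 m/s.
Angle below horizontal: arctan(|v_y|/vₓ) = arctan(27.75/9.302) = 71.47°.

71.5°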